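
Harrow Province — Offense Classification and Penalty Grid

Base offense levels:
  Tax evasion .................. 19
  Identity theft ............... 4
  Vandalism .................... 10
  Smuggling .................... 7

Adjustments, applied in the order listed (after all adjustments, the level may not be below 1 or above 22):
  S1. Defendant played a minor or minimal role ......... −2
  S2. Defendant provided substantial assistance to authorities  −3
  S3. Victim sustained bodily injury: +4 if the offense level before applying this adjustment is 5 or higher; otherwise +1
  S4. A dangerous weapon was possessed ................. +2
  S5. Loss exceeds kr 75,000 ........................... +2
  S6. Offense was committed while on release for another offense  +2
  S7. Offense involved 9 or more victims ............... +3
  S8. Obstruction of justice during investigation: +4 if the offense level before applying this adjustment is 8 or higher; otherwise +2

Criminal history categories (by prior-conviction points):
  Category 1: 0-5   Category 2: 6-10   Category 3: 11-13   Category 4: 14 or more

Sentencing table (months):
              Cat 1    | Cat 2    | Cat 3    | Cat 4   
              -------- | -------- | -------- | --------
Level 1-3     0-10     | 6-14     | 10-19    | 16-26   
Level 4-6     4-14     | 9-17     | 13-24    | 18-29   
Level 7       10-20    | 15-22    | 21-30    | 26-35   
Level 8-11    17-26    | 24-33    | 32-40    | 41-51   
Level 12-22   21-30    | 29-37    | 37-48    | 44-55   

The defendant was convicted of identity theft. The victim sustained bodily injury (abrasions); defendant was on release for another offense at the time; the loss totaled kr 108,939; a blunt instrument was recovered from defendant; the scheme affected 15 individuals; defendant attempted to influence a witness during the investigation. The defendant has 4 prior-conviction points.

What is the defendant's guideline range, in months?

21-30 months

Base offense level for identity theft: 4.
S3 applies (level before this adjustment is 4 < 5, so +1): 4 + 1 = 5.
S4 applies: 5 + 2 = 7.
S5 applies: 7 + 2 = 9.
S6 applies: 9 + 2 = 11.
S7 applies: 11 + 3 = 14.
S8 applies (level before this adjustment is 14 ≥ 8, so +4): 14 + 4 = 18.
Final offense level: 18.
Criminal history: 4 prior points → Category 1 (0-5).
Level 18 falls in the 12-22 band.
Grid: Level 12-22 × Category 1 = 21-30 months.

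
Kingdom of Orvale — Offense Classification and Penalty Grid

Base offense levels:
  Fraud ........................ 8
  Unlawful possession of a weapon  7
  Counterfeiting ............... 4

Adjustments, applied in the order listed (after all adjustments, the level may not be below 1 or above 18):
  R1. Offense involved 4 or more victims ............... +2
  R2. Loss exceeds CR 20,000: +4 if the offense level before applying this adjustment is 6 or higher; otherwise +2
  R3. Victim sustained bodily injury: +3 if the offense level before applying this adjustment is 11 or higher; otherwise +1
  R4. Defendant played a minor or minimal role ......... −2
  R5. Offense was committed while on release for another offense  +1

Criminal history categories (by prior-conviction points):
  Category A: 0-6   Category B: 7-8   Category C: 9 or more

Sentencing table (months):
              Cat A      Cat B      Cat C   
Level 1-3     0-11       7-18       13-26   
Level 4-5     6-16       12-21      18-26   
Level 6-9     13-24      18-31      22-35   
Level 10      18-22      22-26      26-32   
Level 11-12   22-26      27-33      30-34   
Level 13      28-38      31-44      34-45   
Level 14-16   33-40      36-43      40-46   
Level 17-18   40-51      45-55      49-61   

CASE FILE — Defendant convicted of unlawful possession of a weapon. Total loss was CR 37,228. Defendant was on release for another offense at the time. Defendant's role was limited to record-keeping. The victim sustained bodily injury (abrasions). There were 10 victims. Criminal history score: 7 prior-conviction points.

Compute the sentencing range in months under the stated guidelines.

Base offense level for unlawful possession of a weapon: 7.
R1 applies: 7 + 2 = 9.
R2 applies (level before this adjustment is 9 ≥ 6, so +4): 9 + 4 = 13.
R3 applies (level before this adjustment is 13 ≥ 11, so +3): 13 + 3 = 16.
R4 applies: 16 − 2 = 14.
R5 applies: 14 + 1 = 15.
Final offense level: 15.
Criminal history: 7 prior points → Category B (7-8).
Level 15 falls in the 14-16 band.
Grid: Level 14-16 × Category B = 36-43 months.

36-43 months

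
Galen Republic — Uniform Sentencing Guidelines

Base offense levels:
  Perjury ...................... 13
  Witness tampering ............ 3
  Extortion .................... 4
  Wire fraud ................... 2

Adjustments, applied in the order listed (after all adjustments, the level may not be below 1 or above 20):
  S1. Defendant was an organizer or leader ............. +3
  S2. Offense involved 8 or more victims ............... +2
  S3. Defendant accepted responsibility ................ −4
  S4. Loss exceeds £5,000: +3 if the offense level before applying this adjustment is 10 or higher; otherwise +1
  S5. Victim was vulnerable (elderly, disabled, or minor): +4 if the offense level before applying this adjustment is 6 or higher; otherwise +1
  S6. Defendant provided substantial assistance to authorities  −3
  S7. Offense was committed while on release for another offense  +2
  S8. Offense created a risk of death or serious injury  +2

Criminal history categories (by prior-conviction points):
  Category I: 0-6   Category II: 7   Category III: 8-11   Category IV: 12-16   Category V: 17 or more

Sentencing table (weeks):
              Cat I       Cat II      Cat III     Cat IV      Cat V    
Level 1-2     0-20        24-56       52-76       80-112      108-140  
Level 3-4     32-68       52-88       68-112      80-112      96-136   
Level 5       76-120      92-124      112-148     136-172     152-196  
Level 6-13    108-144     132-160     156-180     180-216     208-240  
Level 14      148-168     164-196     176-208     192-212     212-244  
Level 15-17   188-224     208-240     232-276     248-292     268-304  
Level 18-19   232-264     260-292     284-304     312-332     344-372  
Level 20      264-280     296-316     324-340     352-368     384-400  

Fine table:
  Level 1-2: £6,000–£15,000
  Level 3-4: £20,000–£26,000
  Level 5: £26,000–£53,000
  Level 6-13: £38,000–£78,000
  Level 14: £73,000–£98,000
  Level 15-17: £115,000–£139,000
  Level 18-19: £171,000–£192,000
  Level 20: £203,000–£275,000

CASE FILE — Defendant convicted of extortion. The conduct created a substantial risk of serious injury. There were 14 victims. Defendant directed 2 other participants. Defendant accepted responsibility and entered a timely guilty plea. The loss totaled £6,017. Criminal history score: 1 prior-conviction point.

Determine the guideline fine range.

Base offense level for extortion: 4.
S1 applies: 4 + 3 = 7.
S2 applies: 7 + 2 = 9.
S3 applies: 9 − 4 = 5.
S4 applies (level before this adjustment is 5 < 10, so +1): 5 + 1 = 6.
S5 does not apply.
S6 does not apply.
S8 applies: 6 + 2 = 8.
Final offense level: 8.
Level 8 falls in the 6-13 band.
Fine table: Level 6-13 → £38,000–£78,000.

£38,000–£78,000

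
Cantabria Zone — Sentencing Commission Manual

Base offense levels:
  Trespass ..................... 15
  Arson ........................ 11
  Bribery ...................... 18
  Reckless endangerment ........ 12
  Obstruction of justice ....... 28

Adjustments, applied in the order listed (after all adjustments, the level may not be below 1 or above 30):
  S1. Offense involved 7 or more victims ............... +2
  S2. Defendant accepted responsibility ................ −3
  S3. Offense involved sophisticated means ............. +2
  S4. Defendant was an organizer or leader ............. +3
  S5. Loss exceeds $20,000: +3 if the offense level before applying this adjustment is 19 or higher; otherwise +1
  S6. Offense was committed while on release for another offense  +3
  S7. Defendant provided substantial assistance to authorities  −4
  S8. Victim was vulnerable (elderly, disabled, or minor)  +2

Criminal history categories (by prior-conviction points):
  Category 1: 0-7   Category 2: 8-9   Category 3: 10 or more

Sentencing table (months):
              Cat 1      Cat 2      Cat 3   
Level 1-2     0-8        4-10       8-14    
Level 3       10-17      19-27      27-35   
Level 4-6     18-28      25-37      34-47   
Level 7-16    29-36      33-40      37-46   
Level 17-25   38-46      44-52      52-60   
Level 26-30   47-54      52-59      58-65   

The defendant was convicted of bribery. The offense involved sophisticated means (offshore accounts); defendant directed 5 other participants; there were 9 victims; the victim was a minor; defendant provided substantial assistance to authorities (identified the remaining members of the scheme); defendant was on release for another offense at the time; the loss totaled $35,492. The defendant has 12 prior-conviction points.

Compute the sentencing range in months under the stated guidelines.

58-65 months

Base offense level for bribery: 18.
S1 applies: 18 + 2 = 20.
S2 does not apply.
S3 applies: 20 + 2 = 22.
S4 applies: 22 + 3 = 25.
S5 applies (level before this adjustment is 25 ≥ 19, so +3): 25 + 3 = 28.
S6 applies: 28 + 3 = 31.
S7 applies: 31 − 4 = 27.
S8 applies: 27 + 2 = 29.
Final offense level: 29.
Criminal history: 12 prior points → Category 3 (10+).
Level 29 falls in the 26-30 band.
Grid: Level 26-30 × Category 3 = 58-65 months.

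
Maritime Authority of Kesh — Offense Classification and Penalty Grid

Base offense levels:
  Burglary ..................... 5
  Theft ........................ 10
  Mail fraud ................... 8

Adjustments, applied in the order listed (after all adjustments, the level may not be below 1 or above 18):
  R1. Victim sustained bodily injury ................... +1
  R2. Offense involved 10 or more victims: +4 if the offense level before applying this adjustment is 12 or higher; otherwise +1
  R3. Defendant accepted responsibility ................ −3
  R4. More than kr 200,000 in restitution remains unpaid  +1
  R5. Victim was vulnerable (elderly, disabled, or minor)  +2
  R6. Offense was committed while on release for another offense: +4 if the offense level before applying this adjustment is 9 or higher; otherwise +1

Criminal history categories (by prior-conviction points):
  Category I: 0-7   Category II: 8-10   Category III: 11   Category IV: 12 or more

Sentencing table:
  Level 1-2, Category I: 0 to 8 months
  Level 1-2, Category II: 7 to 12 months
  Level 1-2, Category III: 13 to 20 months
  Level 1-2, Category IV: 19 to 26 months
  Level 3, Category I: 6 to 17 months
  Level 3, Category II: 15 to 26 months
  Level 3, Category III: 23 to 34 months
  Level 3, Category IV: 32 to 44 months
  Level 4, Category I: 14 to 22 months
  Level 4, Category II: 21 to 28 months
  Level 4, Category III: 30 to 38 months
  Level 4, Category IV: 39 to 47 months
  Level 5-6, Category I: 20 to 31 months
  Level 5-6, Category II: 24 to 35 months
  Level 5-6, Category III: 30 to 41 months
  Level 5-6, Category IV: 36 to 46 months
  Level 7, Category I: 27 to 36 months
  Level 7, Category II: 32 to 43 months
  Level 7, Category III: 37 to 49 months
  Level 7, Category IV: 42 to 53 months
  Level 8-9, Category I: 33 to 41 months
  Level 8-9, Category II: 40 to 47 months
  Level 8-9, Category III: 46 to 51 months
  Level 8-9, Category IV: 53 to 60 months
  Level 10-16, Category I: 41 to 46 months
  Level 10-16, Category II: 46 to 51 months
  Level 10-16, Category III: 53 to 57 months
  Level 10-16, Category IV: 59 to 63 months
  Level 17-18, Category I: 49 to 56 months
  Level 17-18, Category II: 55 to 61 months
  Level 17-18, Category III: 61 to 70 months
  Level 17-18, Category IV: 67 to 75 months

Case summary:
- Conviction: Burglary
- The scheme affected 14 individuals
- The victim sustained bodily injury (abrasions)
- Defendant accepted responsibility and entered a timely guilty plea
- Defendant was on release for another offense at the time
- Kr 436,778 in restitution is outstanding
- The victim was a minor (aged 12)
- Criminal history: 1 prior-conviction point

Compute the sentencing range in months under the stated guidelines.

Base offense level for burglary: 5.
R1 applies: 5 + 1 = 6.
R2 applies (level before this adjustment is 6 < 12, so +1): 6 + 1 = 7.
R3 applies: 7 − 3 = 4.
R4 applies: 4 + 1 = 5.
R5 applies: 5 + 2 = 7.
R6 applies (level before this adjustment is 7 < 9, so +1): 7 + 1 = 8.
Final offense level: 8.
Criminal history: 1 prior point → Category I (0-7).
Level 8 falls in the 8-9 band.
Grid: Level 8-9 × Category I = 33-41 months.

33-41 months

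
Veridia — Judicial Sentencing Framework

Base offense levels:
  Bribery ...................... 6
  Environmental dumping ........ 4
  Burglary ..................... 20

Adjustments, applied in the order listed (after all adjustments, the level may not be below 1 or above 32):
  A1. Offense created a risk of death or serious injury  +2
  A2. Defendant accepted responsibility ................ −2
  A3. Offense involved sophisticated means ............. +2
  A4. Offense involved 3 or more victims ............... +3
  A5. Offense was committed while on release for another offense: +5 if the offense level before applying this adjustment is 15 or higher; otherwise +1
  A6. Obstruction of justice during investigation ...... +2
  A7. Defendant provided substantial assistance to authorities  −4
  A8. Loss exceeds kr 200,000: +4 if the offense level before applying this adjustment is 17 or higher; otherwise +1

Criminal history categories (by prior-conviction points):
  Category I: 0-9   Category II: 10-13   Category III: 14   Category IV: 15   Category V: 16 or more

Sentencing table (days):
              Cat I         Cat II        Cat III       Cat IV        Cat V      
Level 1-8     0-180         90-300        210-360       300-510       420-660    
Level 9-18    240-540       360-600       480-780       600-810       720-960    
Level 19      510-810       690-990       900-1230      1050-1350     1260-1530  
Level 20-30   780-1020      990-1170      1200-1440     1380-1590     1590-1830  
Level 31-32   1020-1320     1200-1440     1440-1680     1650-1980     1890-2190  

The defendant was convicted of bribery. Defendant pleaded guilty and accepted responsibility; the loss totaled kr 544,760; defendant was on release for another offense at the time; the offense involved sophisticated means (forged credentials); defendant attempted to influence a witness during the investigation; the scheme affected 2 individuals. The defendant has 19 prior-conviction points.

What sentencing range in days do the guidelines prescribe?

Base offense level for bribery: 6.
A2 applies: 6 − 2 = 4.
A3 applies: 4 + 2 = 6.
A5 applies (level before this adjustment is 6 < 15, so +1): 6 + 1 = 7.
A6 applies: 7 + 2 = 9.
A7 does not apply.
A8 applies (level before this adjustment is 9 < 17, so +1): 9 + 1 = 10.
Final offense level: 10.
Criminal history: 19 prior points → Category V (16+).
Level 10 falls in the 9-18 band.
Grid: Level 9-18 × Category V = 720-960 days.

720-960 days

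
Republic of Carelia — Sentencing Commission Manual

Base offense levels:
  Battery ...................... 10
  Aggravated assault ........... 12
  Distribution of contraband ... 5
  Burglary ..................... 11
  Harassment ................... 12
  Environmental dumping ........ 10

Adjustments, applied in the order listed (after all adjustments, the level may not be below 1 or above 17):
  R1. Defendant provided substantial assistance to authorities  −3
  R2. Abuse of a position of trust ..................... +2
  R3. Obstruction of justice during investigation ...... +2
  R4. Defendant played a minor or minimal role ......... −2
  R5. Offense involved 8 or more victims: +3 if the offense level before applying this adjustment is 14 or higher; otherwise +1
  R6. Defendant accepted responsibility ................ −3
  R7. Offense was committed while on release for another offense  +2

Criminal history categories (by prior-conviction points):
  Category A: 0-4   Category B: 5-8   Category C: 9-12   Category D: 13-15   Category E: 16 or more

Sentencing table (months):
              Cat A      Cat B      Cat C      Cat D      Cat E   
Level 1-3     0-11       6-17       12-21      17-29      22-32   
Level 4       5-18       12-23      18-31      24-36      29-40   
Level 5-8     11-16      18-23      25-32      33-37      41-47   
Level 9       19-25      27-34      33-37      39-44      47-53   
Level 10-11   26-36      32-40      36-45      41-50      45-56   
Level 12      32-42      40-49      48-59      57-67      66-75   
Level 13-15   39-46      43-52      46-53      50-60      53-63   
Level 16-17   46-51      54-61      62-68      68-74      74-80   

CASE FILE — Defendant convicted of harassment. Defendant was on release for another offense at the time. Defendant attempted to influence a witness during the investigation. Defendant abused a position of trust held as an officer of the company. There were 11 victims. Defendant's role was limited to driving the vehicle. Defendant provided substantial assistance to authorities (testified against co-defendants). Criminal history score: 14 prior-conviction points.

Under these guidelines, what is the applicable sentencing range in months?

50-60 months

Base offense level for harassment: 12.
R1 applies: 12 − 3 = 9.
R2 applies: 9 + 2 = 11.
R3 applies: 11 + 2 = 13.
R4 applies: 13 − 2 = 11.
R5 applies (level before this adjustment is 11 < 14, so +1): 11 + 1 = 12.
R6 does not apply.
R7 applies: 12 + 2 = 14.
Final offense level: 14.
Criminal history: 14 prior points → Category D (13-15).
Level 14 falls in the 13-15 band.
Grid: Level 13-15 × Category D = 50-60 months.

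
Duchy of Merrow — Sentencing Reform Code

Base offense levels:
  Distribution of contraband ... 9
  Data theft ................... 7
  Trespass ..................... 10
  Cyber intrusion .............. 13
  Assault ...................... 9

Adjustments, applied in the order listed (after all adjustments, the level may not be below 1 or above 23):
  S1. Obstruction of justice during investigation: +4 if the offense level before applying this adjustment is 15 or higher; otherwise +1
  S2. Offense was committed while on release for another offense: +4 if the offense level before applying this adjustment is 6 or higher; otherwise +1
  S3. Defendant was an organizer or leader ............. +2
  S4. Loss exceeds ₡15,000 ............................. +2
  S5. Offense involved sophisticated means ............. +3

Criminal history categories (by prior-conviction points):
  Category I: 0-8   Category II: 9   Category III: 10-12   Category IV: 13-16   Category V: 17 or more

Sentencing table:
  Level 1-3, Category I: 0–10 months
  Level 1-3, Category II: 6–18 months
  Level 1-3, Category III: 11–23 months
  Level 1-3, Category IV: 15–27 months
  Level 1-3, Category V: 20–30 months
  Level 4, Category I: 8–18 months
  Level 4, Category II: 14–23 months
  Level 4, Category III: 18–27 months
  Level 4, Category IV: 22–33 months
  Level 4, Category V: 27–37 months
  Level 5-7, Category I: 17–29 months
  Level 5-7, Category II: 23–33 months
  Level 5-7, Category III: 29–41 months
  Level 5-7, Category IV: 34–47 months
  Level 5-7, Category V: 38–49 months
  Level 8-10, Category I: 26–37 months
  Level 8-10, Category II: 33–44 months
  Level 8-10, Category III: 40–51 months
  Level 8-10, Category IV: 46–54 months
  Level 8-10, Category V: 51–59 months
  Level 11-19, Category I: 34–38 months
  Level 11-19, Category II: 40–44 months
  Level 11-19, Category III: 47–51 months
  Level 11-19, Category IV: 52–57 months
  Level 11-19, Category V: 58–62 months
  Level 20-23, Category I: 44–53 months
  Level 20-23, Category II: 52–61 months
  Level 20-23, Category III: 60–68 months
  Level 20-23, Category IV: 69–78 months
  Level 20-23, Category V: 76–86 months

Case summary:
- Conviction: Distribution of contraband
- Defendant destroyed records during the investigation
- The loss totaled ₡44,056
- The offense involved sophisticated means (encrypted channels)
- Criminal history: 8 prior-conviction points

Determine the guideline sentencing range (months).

Base offense level for distribution of contraband: 9.
S1 applies (level before this adjustment is 9 < 15, so +1): 9 + 1 = 10.
S3 does not apply.
S4 applies: 10 + 2 = 12.
S5 applies: 12 + 3 = 15.
Final offense level: 15.
Criminal history: 8 prior points → Category I (0-8).
Level 15 falls in the 11-19 band.
Grid: Level 11-19 × Category I = 34-38 months.

34-38 months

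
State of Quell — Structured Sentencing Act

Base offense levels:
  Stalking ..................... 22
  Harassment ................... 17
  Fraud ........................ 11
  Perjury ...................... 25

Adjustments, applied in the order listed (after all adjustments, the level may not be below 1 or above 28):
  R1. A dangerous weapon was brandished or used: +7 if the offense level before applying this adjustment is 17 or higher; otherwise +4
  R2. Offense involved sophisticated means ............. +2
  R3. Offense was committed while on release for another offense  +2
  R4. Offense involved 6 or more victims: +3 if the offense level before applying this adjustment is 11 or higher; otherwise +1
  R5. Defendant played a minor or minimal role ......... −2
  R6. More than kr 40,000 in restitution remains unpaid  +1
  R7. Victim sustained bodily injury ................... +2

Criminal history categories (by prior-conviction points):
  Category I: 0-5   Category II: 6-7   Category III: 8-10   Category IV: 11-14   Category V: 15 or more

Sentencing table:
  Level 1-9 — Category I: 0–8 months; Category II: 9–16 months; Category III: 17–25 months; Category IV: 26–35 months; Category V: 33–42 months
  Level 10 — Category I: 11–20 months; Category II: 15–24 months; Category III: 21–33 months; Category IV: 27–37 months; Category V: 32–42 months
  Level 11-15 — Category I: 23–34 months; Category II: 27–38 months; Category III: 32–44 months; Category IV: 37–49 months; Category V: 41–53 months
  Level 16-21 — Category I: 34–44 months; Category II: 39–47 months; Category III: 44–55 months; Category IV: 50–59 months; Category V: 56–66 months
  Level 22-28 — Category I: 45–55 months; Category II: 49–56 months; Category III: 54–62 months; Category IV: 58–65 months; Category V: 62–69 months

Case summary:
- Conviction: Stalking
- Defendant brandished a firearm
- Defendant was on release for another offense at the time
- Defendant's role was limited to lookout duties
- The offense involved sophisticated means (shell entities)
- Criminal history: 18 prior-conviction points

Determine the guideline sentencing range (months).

Base offense level for stalking: 22.
R1 applies (level before this adjustment is 22 ≥ 17, so +7): 22 + 7 = 29.
R2 applies: 29 + 2 = 31.
R3 applies: 31 + 2 = 33.
R4 does not apply.
R5 applies: 33 − 2 = 31.
R7 does not apply.
Level 31 exceeds the maximum of 28; capped at 28.
Final offense level: 28.
Criminal history: 18 prior points → Category V (15+).
Level 28 falls in the 22-28 band.
Grid: Level 22-28 × Category V = 62-69 months.

62-69 months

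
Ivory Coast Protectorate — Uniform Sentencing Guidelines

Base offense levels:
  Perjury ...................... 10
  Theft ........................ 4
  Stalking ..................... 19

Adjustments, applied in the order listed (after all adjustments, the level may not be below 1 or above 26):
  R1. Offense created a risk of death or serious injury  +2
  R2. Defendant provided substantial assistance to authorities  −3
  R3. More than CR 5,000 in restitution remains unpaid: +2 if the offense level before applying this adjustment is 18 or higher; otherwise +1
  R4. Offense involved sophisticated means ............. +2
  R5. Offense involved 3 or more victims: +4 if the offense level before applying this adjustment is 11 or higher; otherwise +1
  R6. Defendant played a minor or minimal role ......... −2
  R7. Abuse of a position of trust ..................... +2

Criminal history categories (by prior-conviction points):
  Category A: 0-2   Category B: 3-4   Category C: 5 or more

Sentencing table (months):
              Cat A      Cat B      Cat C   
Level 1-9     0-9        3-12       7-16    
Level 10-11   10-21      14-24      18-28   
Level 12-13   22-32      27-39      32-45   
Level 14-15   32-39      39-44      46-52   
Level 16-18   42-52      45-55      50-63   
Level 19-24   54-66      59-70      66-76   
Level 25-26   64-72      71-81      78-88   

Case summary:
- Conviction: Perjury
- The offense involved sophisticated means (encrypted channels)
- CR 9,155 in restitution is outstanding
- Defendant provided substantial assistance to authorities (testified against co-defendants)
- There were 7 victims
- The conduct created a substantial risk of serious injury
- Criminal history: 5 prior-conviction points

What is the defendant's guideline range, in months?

Base offense level for perjury: 10.
R1 applies: 10 + 2 = 12.
R2 applies: 12 − 3 = 9.
R3 applies (level before this adjustment is 9 < 18, so +1): 9 + 1 = 10.
R4 applies: 10 + 2 = 12.
R5 applies (level before this adjustment is 12 ≥ 11, so +4): 12 + 4 = 16.
R6 does not apply.
R7 does not apply.
Final offense level: 16.
Criminal history: 5 prior points → Category C (5+).
Level 16 falls in the 16-18 band.
Grid: Level 16-18 × Category C = 50-63 months.

50-63 months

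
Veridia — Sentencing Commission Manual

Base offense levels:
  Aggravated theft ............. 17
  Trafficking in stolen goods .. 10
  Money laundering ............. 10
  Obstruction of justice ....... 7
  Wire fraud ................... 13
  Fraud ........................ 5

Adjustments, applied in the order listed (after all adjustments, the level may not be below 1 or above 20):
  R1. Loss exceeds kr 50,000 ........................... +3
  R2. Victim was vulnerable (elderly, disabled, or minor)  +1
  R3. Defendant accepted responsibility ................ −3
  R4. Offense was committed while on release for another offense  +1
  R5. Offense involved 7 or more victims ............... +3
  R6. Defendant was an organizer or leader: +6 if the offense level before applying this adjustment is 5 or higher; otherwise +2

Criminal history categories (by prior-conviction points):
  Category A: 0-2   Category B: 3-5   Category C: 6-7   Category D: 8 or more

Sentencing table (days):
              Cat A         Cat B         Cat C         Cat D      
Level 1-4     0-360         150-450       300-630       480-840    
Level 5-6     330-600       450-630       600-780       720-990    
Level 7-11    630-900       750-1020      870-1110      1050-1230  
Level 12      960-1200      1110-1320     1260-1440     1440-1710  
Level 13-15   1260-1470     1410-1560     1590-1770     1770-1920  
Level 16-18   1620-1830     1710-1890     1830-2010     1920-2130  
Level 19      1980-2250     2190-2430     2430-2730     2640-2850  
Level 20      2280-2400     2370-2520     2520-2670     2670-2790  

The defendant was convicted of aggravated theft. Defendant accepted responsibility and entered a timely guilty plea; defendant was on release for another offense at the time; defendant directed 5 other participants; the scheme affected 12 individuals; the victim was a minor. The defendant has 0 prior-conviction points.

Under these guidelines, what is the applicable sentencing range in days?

Base offense level for aggravated theft: 17.
R2 applies: 17 + 1 = 18.
R3 applies: 18 − 3 = 15.
R4 applies: 15 + 1 = 16.
R5 applies: 16 + 3 = 19.
R6 applies (level before this adjustment is 19 ≥ 5, so +6): 19 + 6 = 25.
Level 25 exceeds the maximum of 20; capped at 20.
Final offense level: 20.
Criminal history: 0 prior points → Category A (0-2).
Level 20 falls in the 20 band.
Grid: Level 20 × Category A = 2280-2400 days.

2280-2400 days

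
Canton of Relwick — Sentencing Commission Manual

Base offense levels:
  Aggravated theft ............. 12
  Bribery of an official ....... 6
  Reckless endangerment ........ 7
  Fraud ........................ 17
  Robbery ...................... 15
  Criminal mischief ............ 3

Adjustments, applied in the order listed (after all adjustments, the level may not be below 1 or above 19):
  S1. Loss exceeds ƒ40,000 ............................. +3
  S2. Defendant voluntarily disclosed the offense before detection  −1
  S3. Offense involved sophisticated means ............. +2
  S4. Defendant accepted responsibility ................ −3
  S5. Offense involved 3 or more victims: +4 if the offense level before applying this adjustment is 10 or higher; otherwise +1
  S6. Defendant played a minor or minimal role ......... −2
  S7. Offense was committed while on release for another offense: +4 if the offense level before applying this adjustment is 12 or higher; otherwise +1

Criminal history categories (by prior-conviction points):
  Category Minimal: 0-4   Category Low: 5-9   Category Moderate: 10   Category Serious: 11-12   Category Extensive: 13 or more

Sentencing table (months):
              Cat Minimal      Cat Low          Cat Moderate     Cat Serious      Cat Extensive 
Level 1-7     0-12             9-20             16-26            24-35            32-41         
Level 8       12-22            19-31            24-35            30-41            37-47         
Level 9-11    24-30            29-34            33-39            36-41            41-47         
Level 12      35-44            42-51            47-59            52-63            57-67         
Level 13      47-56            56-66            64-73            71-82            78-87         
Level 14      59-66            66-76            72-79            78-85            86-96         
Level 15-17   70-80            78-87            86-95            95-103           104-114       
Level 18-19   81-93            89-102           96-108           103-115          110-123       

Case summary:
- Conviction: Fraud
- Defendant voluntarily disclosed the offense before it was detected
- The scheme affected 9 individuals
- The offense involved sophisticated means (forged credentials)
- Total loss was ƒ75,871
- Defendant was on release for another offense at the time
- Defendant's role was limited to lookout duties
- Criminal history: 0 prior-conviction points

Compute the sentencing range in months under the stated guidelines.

81-93 months

Base offense level for fraud: 17.
S1 applies: 17 + 3 = 20.
S2 applies: 20 − 1 = 19.
S3 applies: 19 + 2 = 21.
S4 does not apply.
S5 applies (level before this adjustment is 21 ≥ 10, so +4): 21 + 4 = 25.
S6 applies: 25 − 2 = 23.
S7 applies (level before this adjustment is 23 ≥ 12, so +4): 23 + 4 = 27.
Level 27 exceeds the maximum of 19; capped at 19.
Final offense level: 19.
Criminal history: 0 prior points → Category Minimal (0-4).
Level 19 falls in the 18-19 band.
Grid: Level 18-19 × Category Minimal = 81-93 months.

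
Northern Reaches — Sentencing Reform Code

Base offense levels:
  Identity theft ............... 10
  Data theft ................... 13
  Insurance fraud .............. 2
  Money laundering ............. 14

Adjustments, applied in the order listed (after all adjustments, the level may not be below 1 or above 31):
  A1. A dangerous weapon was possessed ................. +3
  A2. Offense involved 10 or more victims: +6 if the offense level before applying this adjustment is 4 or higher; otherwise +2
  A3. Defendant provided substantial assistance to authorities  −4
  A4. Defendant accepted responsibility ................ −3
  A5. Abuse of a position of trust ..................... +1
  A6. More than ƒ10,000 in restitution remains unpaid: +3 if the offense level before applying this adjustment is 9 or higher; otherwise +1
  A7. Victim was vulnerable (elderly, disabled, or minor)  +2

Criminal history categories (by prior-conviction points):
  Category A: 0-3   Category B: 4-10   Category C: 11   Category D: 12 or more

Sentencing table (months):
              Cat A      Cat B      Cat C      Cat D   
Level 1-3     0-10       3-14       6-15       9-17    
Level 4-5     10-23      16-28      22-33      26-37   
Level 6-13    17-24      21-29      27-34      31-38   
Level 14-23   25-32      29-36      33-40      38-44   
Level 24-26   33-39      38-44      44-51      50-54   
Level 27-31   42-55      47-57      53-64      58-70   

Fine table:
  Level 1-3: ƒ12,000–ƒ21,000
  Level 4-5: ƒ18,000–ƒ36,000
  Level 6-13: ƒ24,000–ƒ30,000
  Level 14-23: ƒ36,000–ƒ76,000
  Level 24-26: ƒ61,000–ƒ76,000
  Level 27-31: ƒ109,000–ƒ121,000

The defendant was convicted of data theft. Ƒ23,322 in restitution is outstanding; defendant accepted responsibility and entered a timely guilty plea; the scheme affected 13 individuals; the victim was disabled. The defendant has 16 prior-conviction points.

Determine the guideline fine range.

Base offense level for data theft: 13.
A2 applies (level before this adjustment is 13 ≥ 4, so +6): 13 + 6 = 19.
A4 applies: 19 − 3 = 16.
A5 does not apply.
A6 applies (level before this adjustment is 16 ≥ 9, so +3): 16 + 3 = 19.
A7 applies: 19 + 2 = 21.
Final offense level: 21.
Level 21 falls in the 14-23 band.
Fine table: Level 14-23 → ƒ36,000–ƒ76,000.

ƒ36,000–ƒ76,000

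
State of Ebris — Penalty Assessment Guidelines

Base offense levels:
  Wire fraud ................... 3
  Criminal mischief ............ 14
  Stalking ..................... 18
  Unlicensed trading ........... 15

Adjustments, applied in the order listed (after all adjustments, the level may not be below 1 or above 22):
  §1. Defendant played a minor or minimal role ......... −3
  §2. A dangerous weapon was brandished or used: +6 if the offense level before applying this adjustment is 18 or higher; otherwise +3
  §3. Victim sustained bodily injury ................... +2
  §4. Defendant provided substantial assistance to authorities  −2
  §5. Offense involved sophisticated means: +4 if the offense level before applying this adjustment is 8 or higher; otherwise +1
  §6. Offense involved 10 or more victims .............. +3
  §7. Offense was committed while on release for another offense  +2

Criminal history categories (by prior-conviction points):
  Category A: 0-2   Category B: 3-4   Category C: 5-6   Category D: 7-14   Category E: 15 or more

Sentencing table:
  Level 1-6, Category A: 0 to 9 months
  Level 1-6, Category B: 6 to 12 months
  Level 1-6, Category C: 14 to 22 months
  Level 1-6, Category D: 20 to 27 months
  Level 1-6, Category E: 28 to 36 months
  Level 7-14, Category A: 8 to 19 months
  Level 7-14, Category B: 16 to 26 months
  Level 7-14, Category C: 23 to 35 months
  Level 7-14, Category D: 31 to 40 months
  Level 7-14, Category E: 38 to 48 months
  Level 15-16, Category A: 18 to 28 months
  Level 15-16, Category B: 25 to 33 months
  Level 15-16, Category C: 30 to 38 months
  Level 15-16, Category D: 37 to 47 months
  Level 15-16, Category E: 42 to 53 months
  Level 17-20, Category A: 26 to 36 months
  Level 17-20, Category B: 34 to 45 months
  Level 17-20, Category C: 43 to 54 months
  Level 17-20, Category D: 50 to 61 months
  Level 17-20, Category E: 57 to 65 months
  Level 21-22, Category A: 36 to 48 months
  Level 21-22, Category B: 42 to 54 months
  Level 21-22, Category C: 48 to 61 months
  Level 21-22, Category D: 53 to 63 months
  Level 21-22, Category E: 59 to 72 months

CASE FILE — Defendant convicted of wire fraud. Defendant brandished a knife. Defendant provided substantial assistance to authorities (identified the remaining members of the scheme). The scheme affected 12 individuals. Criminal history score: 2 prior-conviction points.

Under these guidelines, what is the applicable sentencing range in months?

Base offense level for wire fraud: 3.
§1 does not apply.
§2 applies (level before this adjustment is 3 < 18, so +3): 3 + 3 = 6.
§4 applies: 6 − 2 = 4.
§5 does not apply.
§6 applies: 4 + 3 = 7.
§7 does not apply.
Final offense level: 7.
Criminal history: 2 prior points → Category A (0-2).
Level 7 falls in the 7-14 band.
Grid: Level 7-14 × Category A = 8-19 months.

8-19 months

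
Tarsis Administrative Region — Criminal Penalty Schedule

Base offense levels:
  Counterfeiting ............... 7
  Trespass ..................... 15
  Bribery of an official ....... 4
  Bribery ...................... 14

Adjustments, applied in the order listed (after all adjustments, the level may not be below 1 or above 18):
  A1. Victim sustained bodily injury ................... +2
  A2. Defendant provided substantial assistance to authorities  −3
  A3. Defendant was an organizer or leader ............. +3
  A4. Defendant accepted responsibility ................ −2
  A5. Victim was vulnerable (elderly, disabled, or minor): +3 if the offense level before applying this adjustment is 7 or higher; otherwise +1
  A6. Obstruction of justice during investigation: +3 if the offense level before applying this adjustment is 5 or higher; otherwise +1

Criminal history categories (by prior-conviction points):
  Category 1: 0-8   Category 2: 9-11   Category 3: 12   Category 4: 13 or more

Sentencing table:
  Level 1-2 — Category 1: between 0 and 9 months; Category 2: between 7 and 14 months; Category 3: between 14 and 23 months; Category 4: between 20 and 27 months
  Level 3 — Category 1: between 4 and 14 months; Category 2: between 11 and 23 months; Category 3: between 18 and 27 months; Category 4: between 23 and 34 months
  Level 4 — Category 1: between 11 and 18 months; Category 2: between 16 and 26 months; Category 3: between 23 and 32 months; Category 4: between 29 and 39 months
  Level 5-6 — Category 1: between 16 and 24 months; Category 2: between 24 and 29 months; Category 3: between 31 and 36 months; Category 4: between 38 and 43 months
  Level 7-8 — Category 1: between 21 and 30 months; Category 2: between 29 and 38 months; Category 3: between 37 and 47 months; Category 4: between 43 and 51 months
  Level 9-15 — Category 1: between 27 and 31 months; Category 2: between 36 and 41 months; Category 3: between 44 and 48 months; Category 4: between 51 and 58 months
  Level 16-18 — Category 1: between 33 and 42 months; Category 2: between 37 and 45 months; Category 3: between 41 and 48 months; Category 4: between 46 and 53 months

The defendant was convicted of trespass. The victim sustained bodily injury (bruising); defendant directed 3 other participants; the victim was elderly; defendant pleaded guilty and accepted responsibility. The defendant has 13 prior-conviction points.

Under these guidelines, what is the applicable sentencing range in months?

Base offense level for trespass: 15.
A1 applies: 15 + 2 = 17.
A3 applies: 17 + 3 = 20.
A4 applies: 20 − 2 = 18.
A5 applies (level before this adjustment is 18 ≥ 7, so +3): 18 + 3 = 21.
Level 21 exceeds the maximum of 18; capped at 18.
Final offense level: 18.
Criminal history: 13 prior points → Category 4 (13+).
Level 18 falls in the 16-18 band.
Grid: Level 16-18 × Category 4 = 46-53 months.

46-53 months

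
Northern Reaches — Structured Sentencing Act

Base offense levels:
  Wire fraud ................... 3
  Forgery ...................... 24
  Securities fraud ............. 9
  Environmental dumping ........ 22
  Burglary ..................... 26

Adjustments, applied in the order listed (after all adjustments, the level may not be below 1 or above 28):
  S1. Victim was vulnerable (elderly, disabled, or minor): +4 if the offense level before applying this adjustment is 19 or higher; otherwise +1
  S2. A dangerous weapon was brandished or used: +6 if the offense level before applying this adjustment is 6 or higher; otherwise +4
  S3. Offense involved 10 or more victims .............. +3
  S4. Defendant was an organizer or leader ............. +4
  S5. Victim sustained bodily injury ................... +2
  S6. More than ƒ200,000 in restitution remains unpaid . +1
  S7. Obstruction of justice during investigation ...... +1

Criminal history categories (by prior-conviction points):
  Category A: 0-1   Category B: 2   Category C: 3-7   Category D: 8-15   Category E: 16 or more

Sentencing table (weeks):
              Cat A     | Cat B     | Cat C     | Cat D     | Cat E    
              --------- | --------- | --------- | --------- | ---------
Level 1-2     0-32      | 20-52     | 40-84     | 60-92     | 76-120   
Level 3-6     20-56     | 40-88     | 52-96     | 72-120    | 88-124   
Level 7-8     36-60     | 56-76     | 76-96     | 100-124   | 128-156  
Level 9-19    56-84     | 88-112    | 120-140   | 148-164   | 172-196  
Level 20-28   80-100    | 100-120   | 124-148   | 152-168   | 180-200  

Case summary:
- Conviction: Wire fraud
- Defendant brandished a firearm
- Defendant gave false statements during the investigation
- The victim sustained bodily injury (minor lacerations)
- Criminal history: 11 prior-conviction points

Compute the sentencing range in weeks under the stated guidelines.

Base offense level for wire fraud: 3.
S1 does not apply.
S2 applies (level before this adjustment is 3 < 6, so +4): 3 + 4 = 7.
S4 does not apply.
S5 applies: 7 + 2 = 9.
S6 does not apply.
S7 applies: 9 + 1 = 10.
Final offense level: 10.
Criminal history: 11 prior points → Category D (8-15).
Level 10 falls in the 9-19 band.
Grid: Level 9-19 × Category D = 148-164 weeks.

148-164 weeks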